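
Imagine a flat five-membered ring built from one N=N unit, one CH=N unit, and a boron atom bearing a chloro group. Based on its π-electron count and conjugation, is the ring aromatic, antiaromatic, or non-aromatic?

Check conjugation: the double-bond atoms are sp², each contributing one p electron; each =N– nitrogen is pyridine-type (lone pair in the sp² plane, one electron in the p orbital); the boron has an empty p orbital — every position has a p orbital, so the cyclic π system is continuous.
Counting π electrons: 2 × 2 = 4 from the double-bond units + 0 from the B(chloro) atom = 4.
4 is a 4n count (n = 1), so the planar conjugated ring is antiaromatic.

Antiaromatic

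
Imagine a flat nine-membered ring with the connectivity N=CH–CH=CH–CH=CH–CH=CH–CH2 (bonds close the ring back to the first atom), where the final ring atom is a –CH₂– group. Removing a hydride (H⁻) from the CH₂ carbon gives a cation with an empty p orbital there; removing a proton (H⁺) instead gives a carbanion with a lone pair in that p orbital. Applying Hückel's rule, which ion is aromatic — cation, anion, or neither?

In both ions every ring atom is sp² and contributes a p orbital, so both rings are fully conjugated.
Cation: 4 × 2 + 0 = 8 π electrons → 4(2), antiaromatic.
Anion: 4 × 2 + 2 = 10 π electrons → 4(2)+2, aromatic.

The anion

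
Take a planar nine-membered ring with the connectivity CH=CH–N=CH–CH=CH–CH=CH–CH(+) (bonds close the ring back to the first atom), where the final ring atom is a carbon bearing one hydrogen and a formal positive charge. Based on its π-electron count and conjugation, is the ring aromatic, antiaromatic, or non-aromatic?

Antiaromatic

The p orbitals form a continuous loop: each doubly-bonded ring atom is sp² with one p-orbital electron; the doubly-bonded nitrogens are pyridine-type — their lone pairs lie in the ring plane, leaving one electron in the p orbital; the carbocation has an empty p orbital. The ring is fully conjugated.
Tallying contributions gives 4 × 2 = 8 from the double-bond units + 0 from the CH(+) atom = 8.
A 4n π count (8, n = 2) in a planar conjugated ring means antiaromatic.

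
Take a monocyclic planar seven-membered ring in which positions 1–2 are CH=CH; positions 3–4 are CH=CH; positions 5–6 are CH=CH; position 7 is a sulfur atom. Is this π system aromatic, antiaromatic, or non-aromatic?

Check conjugation: every atom in a ring double bond is sp² and brings one electron to the p orbital; the sulfur donates one lone pair from its p orbital — every position has a p orbital, so the cyclic π system is continuous.
Counting π electrons: 3 × 2 = 6 from the double-bond units + 2 from the S atom = 8.
A 4n π count (8, n = 2) in a planar conjugated ring means antiaromatic.

Antiaromatic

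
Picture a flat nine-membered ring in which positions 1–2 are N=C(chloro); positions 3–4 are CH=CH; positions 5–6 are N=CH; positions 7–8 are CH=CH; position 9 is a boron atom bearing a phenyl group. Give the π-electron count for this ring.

Check conjugation: every atom in a ring double bond is sp² and brings one electron to the p orbital; each =N– nitrogen is pyridine-type (lone pair in the sp² plane, one electron in the p orbital); the boron has an empty p orbital — every position has a p orbital, so the cyclic π system is continuous.
π-electron count: 4 × 2 = 8 from the double-bond units + 0 from the B(phenyl) atom = 8.

8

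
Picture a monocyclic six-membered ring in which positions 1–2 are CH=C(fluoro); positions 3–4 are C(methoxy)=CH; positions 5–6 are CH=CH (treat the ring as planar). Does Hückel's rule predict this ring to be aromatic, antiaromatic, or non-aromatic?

Every ring atom contributes a p orbital perpendicular to the ring (every atom in a ring double bond is sp² and brings one electron to the p orbital), so the π system is cyclic and fully conjugated.
π-electron count: 3 × 2 = 6 from the 3 double-bond units.
Since 6 = 4·1 + 2, the ring meets the 4n+2 criterion.

Aromatic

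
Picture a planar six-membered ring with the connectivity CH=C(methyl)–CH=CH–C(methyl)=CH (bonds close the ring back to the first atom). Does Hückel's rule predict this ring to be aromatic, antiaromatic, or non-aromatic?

Check conjugation: each doubly-bonded ring atom is sp² with one p-orbital electron — every position has a p orbital, so the cyclic π system is continuous.
Adding the contributions, 3 × 2 = 6 from the 3 double-bond units.
Since 6 = 4·1 + 2, the ring meets the 4n+2 criterion.

Aromatic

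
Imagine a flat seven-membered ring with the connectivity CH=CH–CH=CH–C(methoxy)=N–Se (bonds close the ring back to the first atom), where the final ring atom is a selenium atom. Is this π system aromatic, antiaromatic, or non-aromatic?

Every ring atom contributes a p orbital perpendicular to the ring (every atom in a ring double bond is sp² and brings one electron to the p orbital; each =N– nitrogen is pyridine-type (lone pair in the sp² plane, one electron in the p orbital); the selenium donates one lone pair from its p orbital), so the π system is cyclic and fully conjugated.
Tallying contributions gives 3 × 2 = 6 from the double-bond units + 2 from the Se atom = 8.
8 is a 4n count (n = 2), so the planar conjugated ring is antiaromatic.

Antiaromatic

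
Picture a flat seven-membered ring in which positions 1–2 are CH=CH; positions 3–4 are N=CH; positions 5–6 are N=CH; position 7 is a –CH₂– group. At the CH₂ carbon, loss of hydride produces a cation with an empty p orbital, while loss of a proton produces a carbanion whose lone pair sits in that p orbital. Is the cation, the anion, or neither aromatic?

Once that carbon is sp², every ring atom has a p orbital and both ions are fully conjugated.
Cation: 3 × 2 + 0 = 6 π electrons → 4(1)+2, aromatic.
Anion: 3 × 2 + 2 = 8 π electrons → 4(2), antiaromatic.

The cation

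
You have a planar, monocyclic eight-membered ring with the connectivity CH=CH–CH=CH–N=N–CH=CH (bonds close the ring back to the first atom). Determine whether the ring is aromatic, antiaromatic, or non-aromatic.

Antiaromatic

The p orbitals form a continuous loop: every atom in a ring double bond is sp² and brings one electron to the p orbital; each sp² =N– keeps its lone pair in-plane and puts one electron into the π system. The ring is fully conjugated.
Tallying contributions gives 4 × 2 = 8 from the 4 double-bond units.
A 4n π count (8, n = 2) in a planar conjugated ring means antiaromatic.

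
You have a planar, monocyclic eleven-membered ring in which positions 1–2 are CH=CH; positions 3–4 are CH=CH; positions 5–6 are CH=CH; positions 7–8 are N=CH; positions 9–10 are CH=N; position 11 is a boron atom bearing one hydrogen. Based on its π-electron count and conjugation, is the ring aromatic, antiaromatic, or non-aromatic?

The p orbitals form a continuous loop: the double-bond atoms are sp², each contributing one p electron; each sp² =N– keeps its lone pair in-plane and puts one electron into the π system; the boron has an empty p orbital. The ring is fully conjugated.
π-electron count: 5 × 2 = 10 from the double-bond units + 0 from the BH atom = 10.
10 = 4(2) + 2, which satisfies Hückel's 4n+2 rule.

Aromatic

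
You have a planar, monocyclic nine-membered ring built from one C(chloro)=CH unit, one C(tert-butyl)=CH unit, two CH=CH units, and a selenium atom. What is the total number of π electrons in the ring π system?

All ring atoms are sp² and supply a p orbital to the ring (every atom in a ring double bond is sp² and brings one electron to the p orbital; the selenium donates one lone pair from its p orbital); the conjugation is uninterrupted.
π-electron count: 4 × 2 = 8 from the double-bond units + 2 from the Se atom = 10.

10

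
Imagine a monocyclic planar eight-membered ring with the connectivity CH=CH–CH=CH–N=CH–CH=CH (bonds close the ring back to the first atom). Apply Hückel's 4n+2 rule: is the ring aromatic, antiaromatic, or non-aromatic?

Antiaromatic

Every ring atom contributes a p orbital perpendicular to the ring (each doubly-bonded ring atom is sp² with one p-orbital electron; each =N– nitrogen is pyridine-type (lone pair in the sp² plane, one electron in the p orbital)), so the π system is cyclic and fully conjugated.
Tallying contributions gives 4 × 2 = 8 from the 4 double-bond units.
8 is a 4n count (n = 2), so the planar conjugated ring is antiaromatic.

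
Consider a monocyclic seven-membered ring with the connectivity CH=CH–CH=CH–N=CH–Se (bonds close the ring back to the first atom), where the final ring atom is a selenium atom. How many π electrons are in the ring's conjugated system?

All ring atoms are sp² and supply a p orbital to the ring (every atom in a ring double bond is sp² and brings one electron to the p orbital; each =N– nitrogen is pyridine-type (lone pair in the sp² plane, one electron in the p orbital); the selenium donates one lone pair from its p orbital); the conjugation is uninterrupted.
Adding the contributions, 3 × 2 = 6 from the double-bond units + 2 from the Se atom = 8.

8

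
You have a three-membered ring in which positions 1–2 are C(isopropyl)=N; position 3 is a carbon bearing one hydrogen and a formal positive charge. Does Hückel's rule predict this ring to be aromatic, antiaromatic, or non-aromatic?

All ring atoms are sp² and supply a p orbital to the ring (each doubly-bonded ring atom is sp² with one p-orbital electron; each =N– nitrogen is pyridine-type (lone pair in the sp² plane, one electron in the p orbital); the carbocation has an empty p orbital); the conjugation is uninterrupted.
Adding the contributions, 1 × 2 = 2 from the double-bond unit + 0 from the CH(+) atom = 2.
With 2 π electrons (n = 0), the Hückel 4n+2 condition holds.

Aromatic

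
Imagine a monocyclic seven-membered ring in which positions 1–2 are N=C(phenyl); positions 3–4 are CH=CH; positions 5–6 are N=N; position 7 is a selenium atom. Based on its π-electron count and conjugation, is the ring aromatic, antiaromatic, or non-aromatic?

Antiaromatic

The p orbitals form a continuous loop: every atom in a ring double bond is sp² and brings one electron to the p orbital; the doubly-bonded nitrogens are pyridine-type — their lone pairs lie in the ring plane, leaving one electron in the p orbital; the selenium donates one lone pair from its p orbital. The ring is fully conjugated.
π-electron count: 3 × 2 = 6 from the double-bond units + 2 from the Se atom = 8.
8 = 4(2); a planar, fully conjugated 4n system is antiaromatic.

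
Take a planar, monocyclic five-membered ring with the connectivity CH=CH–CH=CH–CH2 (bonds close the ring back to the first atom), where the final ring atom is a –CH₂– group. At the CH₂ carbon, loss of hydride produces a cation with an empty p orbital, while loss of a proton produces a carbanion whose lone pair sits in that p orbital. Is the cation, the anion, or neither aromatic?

Both ions have a continuous loop of p orbitals — each ring atom is sp².
Cation: 2 × 2 + 0 = 4 π electrons → 4(1), antiaromatic.
Anion: 2 × 2 + 2 = 6 π electrons → 4(1)+2, aromatic.

The anion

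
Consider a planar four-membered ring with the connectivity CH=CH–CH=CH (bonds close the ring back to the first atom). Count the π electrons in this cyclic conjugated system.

4

Every ring atom contributes a p orbital perpendicular to the ring (each doubly-bonded ring atom is sp² with one p-orbital electron), so the π system is cyclic and fully conjugated.
Adding the contributions, 2 × 2 = 4 from the 2 double-bond units.
(The species described is cyclobutadiene.)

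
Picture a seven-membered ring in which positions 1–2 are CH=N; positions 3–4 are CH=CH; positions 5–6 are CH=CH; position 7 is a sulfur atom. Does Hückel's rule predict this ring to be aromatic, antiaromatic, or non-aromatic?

All ring atoms are sp² and supply a p orbital to the ring (every atom in a ring double bond is sp² and brings one electron to the p orbital; the doubly-bonded nitrogens are pyridine-type — their lone pairs lie in the ring plane, leaving one electron in the p orbital; the sulfur donates one lone pair from its p orbital); the conjugation is uninterrupted.
Tallying contributions gives 3 × 2 = 6 from the double-bond units + 2 from the S atom = 8.
8 = 4(2); a planar, fully conjugated 4n system is antiaromatic.

Antiaromatic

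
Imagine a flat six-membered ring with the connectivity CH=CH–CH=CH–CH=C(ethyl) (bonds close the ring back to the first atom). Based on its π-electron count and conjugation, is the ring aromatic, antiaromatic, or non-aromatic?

Aromatic

All ring atoms are sp² and supply a p orbital to the ring (each doubly-bonded ring atom is sp² with one p-orbital electron); the conjugation is uninterrupted.
Adding the contributions, 3 × 2 = 6 from the 3 double-bond units.
6 = 4(1) + 2, which satisfies Hückel's 4n+2 rule.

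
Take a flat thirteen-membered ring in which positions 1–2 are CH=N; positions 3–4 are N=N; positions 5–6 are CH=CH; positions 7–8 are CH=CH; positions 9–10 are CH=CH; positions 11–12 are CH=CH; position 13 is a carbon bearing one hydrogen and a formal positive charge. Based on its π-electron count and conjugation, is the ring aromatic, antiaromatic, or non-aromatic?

Antiaromatic

All ring atoms are sp² and supply a p orbital to the ring (each doubly-bonded ring atom is sp² with one p-orbital electron; each sp² =N– keeps its lone pair in-plane and puts one electron into the π system; the carbocation has an empty p orbital); the conjugation is uninterrupted.
π-electron count: 6 × 2 = 12 from the double-bond units + 0 from the CH(+) atom = 12.
A 4n π count (12, n = 3) in a planar conjugated ring means antiaromatic.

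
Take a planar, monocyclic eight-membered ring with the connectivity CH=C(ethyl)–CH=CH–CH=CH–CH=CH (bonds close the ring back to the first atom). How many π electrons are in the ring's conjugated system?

8

Check conjugation: each doubly-bonded ring atom is sp² with one p-orbital electron — every position has a p orbital, so the cyclic π system is continuous.
Counting π electrons: 4 × 2 = 8 from the 4 double-bond units.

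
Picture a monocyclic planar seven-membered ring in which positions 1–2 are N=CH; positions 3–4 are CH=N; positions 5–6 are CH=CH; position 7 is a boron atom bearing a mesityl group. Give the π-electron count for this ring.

6

Every ring atom contributes a p orbital perpendicular to the ring (every atom in a ring double bond is sp² and brings one electron to the p orbital; each =N– nitrogen is pyridine-type (lone pair in the sp² plane, one electron in the p orbital); the boron has an empty p orbital), so the π system is cyclic and fully conjugated.
Tallying contributions gives 3 × 2 = 6 from the double-bond units + 0 from the B(mesityl) atom = 6.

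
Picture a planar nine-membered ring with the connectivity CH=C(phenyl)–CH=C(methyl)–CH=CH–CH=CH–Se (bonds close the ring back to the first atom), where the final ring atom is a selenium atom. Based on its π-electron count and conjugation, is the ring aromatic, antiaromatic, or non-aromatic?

Aromatic

Every ring atom contributes a p orbital perpendicular to the ring (each doubly-bonded ring atom is sp² with one p-orbital electron; the selenium donates one lone pair from its p orbital), so the π system is cyclic and fully conjugated.
π-electron count: 4 × 2 = 8 from the double-bond units + 2 from the Se atom = 10.
Since 10 = 4·2 + 2, the ring meets the 4n+2 criterion.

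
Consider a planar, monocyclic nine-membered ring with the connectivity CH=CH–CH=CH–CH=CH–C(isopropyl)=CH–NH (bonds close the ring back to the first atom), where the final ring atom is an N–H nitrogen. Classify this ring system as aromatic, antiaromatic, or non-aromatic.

The p orbitals form a continuous loop: each doubly-bonded ring atom is sp² with one p-orbital electron; the pyrrole-type nitrogen donates its lone pair from the p orbital. The ring is fully conjugated.
Counting π electrons: 4 × 2 = 8 from the double-bond units + 2 from the NH atom = 10.
10 = 4(2) + 2, which satisfies Hückel's 4n+2 rule.

Aromatic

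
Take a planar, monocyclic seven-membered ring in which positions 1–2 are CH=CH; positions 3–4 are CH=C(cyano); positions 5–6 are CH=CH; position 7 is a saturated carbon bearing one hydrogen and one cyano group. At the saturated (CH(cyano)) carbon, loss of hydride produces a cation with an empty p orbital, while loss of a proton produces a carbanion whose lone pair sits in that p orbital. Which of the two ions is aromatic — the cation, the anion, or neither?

In either ion the ring is fully conjugated: every atom, including the new sp² carbon, supplies a p orbital.
Cation: 3 × 2 + 0 = 6 π electrons → 4(1)+2, aromatic.
Anion: 3 × 2 + 2 = 8 π electrons → 4(2), antiaromatic.

The cation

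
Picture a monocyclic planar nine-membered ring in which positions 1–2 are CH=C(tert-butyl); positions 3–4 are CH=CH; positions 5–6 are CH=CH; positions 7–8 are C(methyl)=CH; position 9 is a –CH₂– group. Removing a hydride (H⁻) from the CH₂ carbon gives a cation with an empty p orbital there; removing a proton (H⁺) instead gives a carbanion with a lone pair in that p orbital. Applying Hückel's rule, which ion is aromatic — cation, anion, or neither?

The anion

In either ion the ring is fully conjugated: every atom, including the new sp² carbon, supplies a p orbital.
Cation: 4 × 2 + 0 = 8 π electrons → 4(2), antiaromatic.
Anion: 4 × 2 + 2 = 10 π electrons → 4(2)+2, aromatic.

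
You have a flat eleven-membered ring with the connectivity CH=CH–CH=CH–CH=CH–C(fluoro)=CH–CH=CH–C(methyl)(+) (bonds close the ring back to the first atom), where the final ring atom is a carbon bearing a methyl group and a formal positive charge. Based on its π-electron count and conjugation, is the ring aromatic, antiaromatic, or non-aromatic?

Every ring atom contributes a p orbital perpendicular to the ring (every atom in a ring double bond is sp² and brings one electron to the p orbital; the carbocation has an empty p orbital), so the π system is cyclic and fully conjugated.
Counting π electrons: 5 × 2 = 10 from the double-bond units + 0 from the C(methyl)(+) atom = 10.
That gives a 4n+2 count (10, n = 2).

Aromatic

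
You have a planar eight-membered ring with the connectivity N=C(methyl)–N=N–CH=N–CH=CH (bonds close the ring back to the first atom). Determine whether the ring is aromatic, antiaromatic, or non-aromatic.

Check conjugation: each doubly-bonded ring atom is sp² with one p-orbital electron; each =N– nitrogen is pyridine-type (lone pair in the sp² plane, one electron in the p orbital) — every position has a p orbital, so the cyclic π system is continuous.
Tallying contributions gives 4 × 2 = 8 from the 4 double-bond units.
8 = 4(2); a planar, fully conjugated 4n system is antiaromatic.

Antiaromatic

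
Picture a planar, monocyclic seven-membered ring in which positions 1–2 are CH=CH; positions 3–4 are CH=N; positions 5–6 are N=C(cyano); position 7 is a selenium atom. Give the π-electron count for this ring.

8

The p orbitals form a continuous loop: each doubly-bonded ring atom is sp² with one p-orbital electron; each sp² =N– keeps its lone pair in-plane and puts one electron into the π system; the selenium donates one lone pair from its p orbital. The ring is fully conjugated.
π-electron count: 3 × 2 = 6 from the double-bond units + 2 from the Se atom = 8.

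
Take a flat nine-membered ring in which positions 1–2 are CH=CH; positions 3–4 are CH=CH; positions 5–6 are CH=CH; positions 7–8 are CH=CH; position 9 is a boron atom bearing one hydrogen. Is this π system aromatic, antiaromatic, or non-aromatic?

Antiaromatic

Check conjugation: the double-bond atoms are sp², each contributing one p electron; the boron has an empty p orbital — every position has a p orbital, so the cyclic π system is continuous.
Adding the contributions, 4 × 2 = 8 from the double-bond units + 0 from the BH atom = 8.
8 is a 4n count (n = 2), so the planar conjugated ring is antiaromatic.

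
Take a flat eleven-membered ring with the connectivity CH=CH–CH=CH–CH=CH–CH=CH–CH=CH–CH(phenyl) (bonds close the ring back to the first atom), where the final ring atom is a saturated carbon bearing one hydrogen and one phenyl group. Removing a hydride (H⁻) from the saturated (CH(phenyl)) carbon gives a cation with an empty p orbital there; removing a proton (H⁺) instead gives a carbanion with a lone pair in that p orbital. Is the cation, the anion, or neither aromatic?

The cation

Both ions have a continuous loop of p orbitals — each ring atom is sp².
Cation: 5 × 2 + 0 = 10 π electrons → 4(2)+2, aromatic.
Anion: 5 × 2 + 2 = 12 π electrons → 4(3), antiaromatic.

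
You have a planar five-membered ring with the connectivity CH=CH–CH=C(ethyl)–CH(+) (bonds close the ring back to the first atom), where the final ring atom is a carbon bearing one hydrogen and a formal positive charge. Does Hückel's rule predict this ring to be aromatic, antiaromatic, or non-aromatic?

Antiaromatic

Check conjugation: each doubly-bonded ring atom is sp² with one p-orbital electron; the carbocation has an empty p orbital — every position has a p orbital, so the cyclic π system is continuous.
Adding the contributions, 2 × 2 = 4 from the double-bond units + 0 from the CH(+) atom = 4.
4 is a 4n count (n = 1), so the planar conjugated ring is antiaromatic.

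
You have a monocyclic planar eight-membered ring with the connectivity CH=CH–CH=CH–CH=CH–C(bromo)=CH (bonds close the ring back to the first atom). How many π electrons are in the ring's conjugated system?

Every ring atom contributes a p orbital perpendicular to the ring (every atom in a ring double bond is sp² and brings one electron to the p orbital), so the π system is cyclic and fully conjugated.
Tallying contributions gives 4 × 2 = 8 from the 4 double-bond units.

8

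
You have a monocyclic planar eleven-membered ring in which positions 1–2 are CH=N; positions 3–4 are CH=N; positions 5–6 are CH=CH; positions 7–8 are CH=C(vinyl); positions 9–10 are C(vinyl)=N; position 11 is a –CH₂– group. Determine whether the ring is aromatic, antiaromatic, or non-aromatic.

Non-aromatic

The CH2 carbon is saturated: the tetrahedral CH₂ carbon is sp³ and has no p orbital in the ring π system. Conjugation is not continuous around the ring.
Hückel's rule only applies to fully conjugated rings, so this one is simply non-aromatic.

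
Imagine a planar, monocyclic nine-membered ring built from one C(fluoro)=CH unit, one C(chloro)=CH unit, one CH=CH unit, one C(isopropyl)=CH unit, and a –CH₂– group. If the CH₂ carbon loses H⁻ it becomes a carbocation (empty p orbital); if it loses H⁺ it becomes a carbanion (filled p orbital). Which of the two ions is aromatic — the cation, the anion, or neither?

The anion

Once that carbon is sp², every ring atom has a p orbital and both ions are fully conjugated.
Cation: 4 × 2 + 0 = 8 π electrons → 4(2), antiaromatic.
Anion: 4 × 2 + 2 = 10 π electrons → 4(2)+2, aromatic.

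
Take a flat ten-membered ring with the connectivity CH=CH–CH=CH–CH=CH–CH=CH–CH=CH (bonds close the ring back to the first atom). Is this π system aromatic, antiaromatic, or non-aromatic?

The p orbitals form a continuous loop: the double-bond atoms are sp², each contributing one p electron. The ring is fully conjugated.
π-electron count: 5 × 2 = 10 from the 5 double-bond units.
Since 10 = 4·2 + 2, the ring meets the 4n+2 criterion.

Aromatic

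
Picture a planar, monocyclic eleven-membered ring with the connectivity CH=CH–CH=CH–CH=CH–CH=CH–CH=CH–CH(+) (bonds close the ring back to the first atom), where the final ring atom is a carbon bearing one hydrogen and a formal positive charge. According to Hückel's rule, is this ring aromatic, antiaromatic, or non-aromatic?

Aromatic

Every ring atom contributes a p orbital perpendicular to the ring (every atom in a ring double bond is sp² and brings one electron to the p orbital; the carbocation has an empty p orbital), so the π system is cyclic and fully conjugated.
Counting π electrons: 5 × 2 = 10 from the double-bond units + 0 from the CH(+) atom = 10.
Since 10 = 4·2 + 2, the ring meets the 4n+2 criterion.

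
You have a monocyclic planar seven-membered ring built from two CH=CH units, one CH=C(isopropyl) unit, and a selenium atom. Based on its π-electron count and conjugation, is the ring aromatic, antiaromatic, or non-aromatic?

The p orbitals form a continuous loop: the double-bond atoms are sp², each contributing one p electron; the selenium donates one lone pair from its p orbital. The ring is fully conjugated.
Counting π electrons: 3 × 2 = 6 from the double-bond units + 2 from the Se atom = 8.
8 is a 4n count (n = 2), so the planar conjugated ring is antiaromatic.

Antiaromatic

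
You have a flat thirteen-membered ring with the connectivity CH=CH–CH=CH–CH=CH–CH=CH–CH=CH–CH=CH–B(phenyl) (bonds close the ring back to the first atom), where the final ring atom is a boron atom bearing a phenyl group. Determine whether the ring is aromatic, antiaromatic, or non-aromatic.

Antiaromatic

Check conjugation: each doubly-bonded ring atom is sp² with one p-orbital electron; the boron has an empty p orbital — every position has a p orbital, so the cyclic π system is continuous.
π-electron count: 6 × 2 = 12 from the double-bond units + 0 from the B(phenyl) atom = 12.
A 4n π count (12, n = 3) in a planar conjugated ring means antiaromatic.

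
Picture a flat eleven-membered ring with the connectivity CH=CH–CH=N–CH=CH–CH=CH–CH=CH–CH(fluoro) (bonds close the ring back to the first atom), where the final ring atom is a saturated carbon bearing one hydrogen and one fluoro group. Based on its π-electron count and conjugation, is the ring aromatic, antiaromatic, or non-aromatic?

Non-aromatic

At the CH(fluoro) position, that saturated carbon is sp³ and has no p orbital in the ring π system; the ring's p-orbital overlap is broken there.
Broken conjugation rules out both aromaticity and antiaromaticity.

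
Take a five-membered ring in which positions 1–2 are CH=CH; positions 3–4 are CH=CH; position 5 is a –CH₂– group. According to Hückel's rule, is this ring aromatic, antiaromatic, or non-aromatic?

The CH2 position has four σ bonds — the tetrahedral CH₂ carbon is sp³ and has no p orbital in the ring π system — so the cyclic conjugation is interrupted.
Without a continuous loop of overlapping p orbitals the Hückel electron count never comes into play.

Non-aromatic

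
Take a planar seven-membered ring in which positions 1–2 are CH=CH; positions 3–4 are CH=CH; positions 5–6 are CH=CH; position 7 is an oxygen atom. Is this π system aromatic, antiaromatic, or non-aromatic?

All ring atoms are sp² and supply a p orbital to the ring (every atom in a ring double bond is sp² and brings one electron to the p orbital; the oxygen donates one lone pair from its p orbital); the conjugation is uninterrupted.
Adding the contributions, 3 × 2 = 6 from the double-bond units + 2 from the O atom = 8.
With 8 = 4·2 π electrons, Hückel's rule classifies the planar ring as antiaromatic.

Antiaromatic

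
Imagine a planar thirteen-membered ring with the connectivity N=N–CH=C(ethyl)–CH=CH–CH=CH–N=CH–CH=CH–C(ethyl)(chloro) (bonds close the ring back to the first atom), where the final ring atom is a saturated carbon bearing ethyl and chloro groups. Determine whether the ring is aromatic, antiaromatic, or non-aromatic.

The C(ethyl)(chloro) carbon is saturated: that saturated carbon is sp³ and has no p orbital in the ring π system. Conjugation is not continuous around the ring.
Broken conjugation rules out both aromaticity and antiaromaticity.

Non-aromatic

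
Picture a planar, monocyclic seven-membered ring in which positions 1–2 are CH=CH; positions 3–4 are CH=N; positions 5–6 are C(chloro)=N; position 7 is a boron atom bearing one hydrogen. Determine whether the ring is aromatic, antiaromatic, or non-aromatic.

Aromatic

Check conjugation: the double-bond atoms are sp², each contributing one p electron; each =N– nitrogen is pyridine-type (lone pair in the sp² plane, one electron in the p orbital); the boron has an empty p orbital — every position has a p orbital, so the cyclic π system is continuous.
Tallying contributions gives 3 × 2 = 6 from the double-bond units + 0 from the BH atom = 6.
With 6 π electrons (n = 1), the Hückel 4n+2 condition holds.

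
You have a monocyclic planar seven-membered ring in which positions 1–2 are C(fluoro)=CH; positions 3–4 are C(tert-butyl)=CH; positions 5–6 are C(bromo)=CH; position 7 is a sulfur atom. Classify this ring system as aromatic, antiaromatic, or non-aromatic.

Antiaromatic

The p orbitals form a continuous loop: each doubly-bonded ring atom is sp² with one p-orbital electron; the sulfur donates one lone pair from its p orbital. The ring is fully conjugated.
Adding the contributions, 3 × 2 = 6 from the double-bond units + 2 from the S atom = 8.
8 = 4(2); a planar, fully conjugated 4n system is antiaromatic.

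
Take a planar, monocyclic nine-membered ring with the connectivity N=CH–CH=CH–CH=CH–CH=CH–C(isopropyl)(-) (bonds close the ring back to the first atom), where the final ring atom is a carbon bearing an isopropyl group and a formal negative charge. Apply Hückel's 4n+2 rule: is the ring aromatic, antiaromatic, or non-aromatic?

All ring atoms are sp² and supply a p orbital to the ring (each doubly-bonded ring atom is sp² with one p-orbital electron; each =N– nitrogen is pyridine-type (lone pair in the sp² plane, one electron in the p orbital); the carbanion's lone pair occupies the p orbital); the conjugation is uninterrupted.
π-electron count: 4 × 2 = 8 from the double-bond units + 2 from the C(isopropyl)(-) atom = 10.
That gives a 4n+2 count (10, n = 2).

Aromatic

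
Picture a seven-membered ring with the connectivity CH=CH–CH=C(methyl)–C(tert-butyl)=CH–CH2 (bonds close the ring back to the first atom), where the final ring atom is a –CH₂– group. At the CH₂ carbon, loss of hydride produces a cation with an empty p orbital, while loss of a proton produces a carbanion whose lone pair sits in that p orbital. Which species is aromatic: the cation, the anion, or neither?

Once that carbon is sp², every ring atom has a p orbital and both ions are fully conjugated.
Cation: 3 × 2 + 0 = 6 π electrons → 4(1)+2, aromatic.
Anion: 3 × 2 + 2 = 8 π electrons → 4(2), antiaromatic.

The cation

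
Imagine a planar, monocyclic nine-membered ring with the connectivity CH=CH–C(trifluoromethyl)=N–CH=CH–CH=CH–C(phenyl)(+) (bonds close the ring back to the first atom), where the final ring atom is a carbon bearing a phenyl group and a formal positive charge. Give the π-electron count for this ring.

Check conjugation: every atom in a ring double bond is sp² and brings one electron to the p orbital; each =N– nitrogen is pyridine-type (lone pair in the sp² plane, one electron in the p orbital); the carbocation has an empty p orbital — every position has a p orbital, so the cyclic π system is continuous.
Tallying contributions gives 4 × 2 = 8 from the double-bond units + 0 from the C(phenyl)(+) atom = 8.

8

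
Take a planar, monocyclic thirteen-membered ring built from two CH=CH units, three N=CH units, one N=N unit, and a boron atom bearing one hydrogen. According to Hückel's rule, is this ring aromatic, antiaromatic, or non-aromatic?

Antiaromatic

Check conjugation: every atom in a ring double bond is sp² and brings one electron to the p orbital; the doubly-bonded nitrogens are pyridine-type — their lone pairs lie in the ring plane, leaving one electron in the p orbital; the boron has an empty p orbital — every position has a p orbital, so the cyclic π system is continuous.
Counting π electrons: 6 × 2 = 12 from the double-bond units + 0 from the BH atom = 12.
12 = 4(3); a planar, fully conjugated 4n system is antiaromatic.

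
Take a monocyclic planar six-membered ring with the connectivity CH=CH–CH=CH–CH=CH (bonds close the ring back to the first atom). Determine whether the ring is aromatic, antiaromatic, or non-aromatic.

Aromatic

Every ring atom contributes a p orbital perpendicular to the ring (every atom in a ring double bond is sp² and brings one electron to the p orbital), so the π system is cyclic and fully conjugated.
Counting π electrons: 3 × 2 = 6 from the 3 double-bond units.
6 = 4(1) + 2, which satisfies Hückel's 4n+2 rule.
(This ring is benzene.)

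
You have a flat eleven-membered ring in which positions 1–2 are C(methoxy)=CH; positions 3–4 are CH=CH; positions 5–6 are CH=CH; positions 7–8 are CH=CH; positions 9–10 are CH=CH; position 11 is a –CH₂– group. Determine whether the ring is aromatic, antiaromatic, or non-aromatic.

Non-aromatic

At the CH2 position, the tetrahedral CH₂ carbon is sp³ and has no p orbital in the ring π system; the ring's p-orbital overlap is broken there.
Without a continuous loop of overlapping p orbitals the Hückel electron count never comes into play.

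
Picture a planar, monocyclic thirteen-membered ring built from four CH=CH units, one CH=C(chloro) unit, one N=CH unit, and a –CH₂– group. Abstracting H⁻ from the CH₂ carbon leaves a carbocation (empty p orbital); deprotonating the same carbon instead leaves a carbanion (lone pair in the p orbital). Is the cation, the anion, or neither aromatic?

The anion

In either ion the ring is fully conjugated: every atom, including the new sp² carbon, supplies a p orbital.
Cation: 6 × 2 + 0 = 12 π electrons → 4(3), antiaromatic.
Anion: 6 × 2 + 2 = 14 π electrons → 4(3)+2, aromatic.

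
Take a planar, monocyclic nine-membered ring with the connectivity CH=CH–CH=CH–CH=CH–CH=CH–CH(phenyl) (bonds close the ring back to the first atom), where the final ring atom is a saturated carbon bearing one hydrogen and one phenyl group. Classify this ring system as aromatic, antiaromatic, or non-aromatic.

Non-aromatic

The CH(phenyl) position has four σ bonds — that saturated carbon is sp³ and has no p orbital in the ring π system — so the cyclic conjugation is interrupted.
Broken conjugation rules out both aromaticity and antiaromaticity.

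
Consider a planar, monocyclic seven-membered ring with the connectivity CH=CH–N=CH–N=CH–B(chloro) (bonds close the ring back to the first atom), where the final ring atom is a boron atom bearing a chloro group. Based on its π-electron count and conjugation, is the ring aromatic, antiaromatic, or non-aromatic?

The p orbitals form a continuous loop: the double-bond atoms are sp², each contributing one p electron; each sp² =N– keeps its lone pair in-plane and puts one electron into the π system; the boron has an empty p orbital. The ring is fully conjugated.
π-electron count: 3 × 2 = 6 from the double-bond units + 0 from the B(chloro) atom = 6.
That gives a 4n+2 count (6, n = 1).

Aromatic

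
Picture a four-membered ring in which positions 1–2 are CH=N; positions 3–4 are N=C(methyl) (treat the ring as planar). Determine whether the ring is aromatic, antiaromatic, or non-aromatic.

Antiaromatic

The p orbitals form a continuous loop: each doubly-bonded ring atom is sp² with one p-orbital electron; each =N– nitrogen is pyridine-type (lone pair in the sp² plane, one electron in the p orbital). The ring is fully conjugated.
Counting π electrons: 2 × 2 = 4 from the 2 double-bond units.
4 is a 4n count (n = 1), so the planar conjugated ring is antiaromatic.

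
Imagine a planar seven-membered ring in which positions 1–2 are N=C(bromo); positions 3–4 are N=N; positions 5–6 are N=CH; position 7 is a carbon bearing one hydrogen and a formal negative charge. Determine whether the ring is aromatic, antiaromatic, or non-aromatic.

Antiaromatic

Check conjugation: each doubly-bonded ring atom is sp² with one p-orbital electron; each =N– nitrogen is pyridine-type (lone pair in the sp² plane, one electron in the p orbital); the carbanion's lone pair occupies the p orbital — every position has a p orbital, so the cyclic π system is continuous.
Counting π electrons: 3 × 2 = 6 from the double-bond units + 2 from the CH(-) atom = 8.
A 4n π count (8, n = 2) in a planar conjugated ring means antiaromatic.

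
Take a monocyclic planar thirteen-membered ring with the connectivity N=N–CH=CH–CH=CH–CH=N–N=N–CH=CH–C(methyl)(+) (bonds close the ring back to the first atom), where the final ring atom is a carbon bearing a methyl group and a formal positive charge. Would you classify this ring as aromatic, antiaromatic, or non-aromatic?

Antiaromatic

Check conjugation: each doubly-bonded ring atom is sp² with one p-orbital electron; each =N– nitrogen is pyridine-type (lone pair in the sp² plane, one electron in the p orbital); the carbocation has an empty p orbital — every position has a p orbital, so the cyclic π system is continuous.
Tallying contributions gives 6 × 2 = 12 from the double-bond units + 0 from the C(methyl)(+) atom = 12.
12 = 4(3); a planar, fully conjugated 4n system is antiaromatic.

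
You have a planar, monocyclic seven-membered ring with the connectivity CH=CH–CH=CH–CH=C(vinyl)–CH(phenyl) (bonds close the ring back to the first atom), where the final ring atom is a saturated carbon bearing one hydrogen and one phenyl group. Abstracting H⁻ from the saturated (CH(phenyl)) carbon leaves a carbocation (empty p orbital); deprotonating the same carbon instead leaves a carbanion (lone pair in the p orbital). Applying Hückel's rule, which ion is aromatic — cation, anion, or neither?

Once that carbon is sp², every ring atom has a p orbital and both ions are fully conjugated.
Cation: 3 × 2 + 0 = 6 π electrons → 4(1)+2, aromatic.
Anion: 3 × 2 + 2 = 8 π electrons → 4(2), antiaromatic.

The cation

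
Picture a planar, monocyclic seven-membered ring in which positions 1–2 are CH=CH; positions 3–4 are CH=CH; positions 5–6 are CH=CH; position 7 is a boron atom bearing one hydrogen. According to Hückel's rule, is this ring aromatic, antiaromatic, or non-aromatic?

Aromatic

All ring atoms are sp² and supply a p orbital to the ring (every atom in a ring double bond is sp² and brings one electron to the p orbital; the boron has an empty p orbital); the conjugation is uninterrupted.
Tallying contributions gives 3 × 2 = 6 from the double-bond units + 0 from the BH atom = 6.
Since 6 = 4·1 + 2, the ring meets the 4n+2 criterion.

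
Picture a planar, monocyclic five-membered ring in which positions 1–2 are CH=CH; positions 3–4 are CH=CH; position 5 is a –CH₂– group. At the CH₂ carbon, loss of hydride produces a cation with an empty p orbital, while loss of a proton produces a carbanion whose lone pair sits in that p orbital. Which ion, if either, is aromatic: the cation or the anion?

In either ion the ring is fully conjugated: every atom, including the new sp² carbon, supplies a p orbital.
Cation: 2 × 2 + 0 = 4 π electrons → 4(1), antiaromatic.
Anion: 2 × 2 + 2 = 6 π electrons → 4(1)+2, aromatic.

The anion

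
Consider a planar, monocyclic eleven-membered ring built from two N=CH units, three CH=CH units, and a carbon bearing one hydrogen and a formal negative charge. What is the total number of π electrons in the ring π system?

12

All ring atoms are sp² and supply a p orbital to the ring (every atom in a ring double bond is sp² and brings one electron to the p orbital; each =N– nitrogen is pyridine-type (lone pair in the sp² plane, one electron in the p orbital); the carbanion's lone pair occupies the p orbital); the conjugation is uninterrupted.
Tallying contributions gives 5 × 2 = 10 from the double-bond units + 2 from the CH(-) atom = 12.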